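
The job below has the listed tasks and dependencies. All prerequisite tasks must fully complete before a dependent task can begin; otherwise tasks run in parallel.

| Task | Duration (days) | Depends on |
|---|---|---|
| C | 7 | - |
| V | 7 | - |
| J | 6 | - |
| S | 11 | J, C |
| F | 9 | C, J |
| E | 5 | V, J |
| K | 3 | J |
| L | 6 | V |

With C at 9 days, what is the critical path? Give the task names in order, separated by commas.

Critical path before the change: C→S = 7+11 = 18 giving 18 days.
Since C is critical, the +2 change carries straight to that chain (now 20 days).
The critical path is still C→S; finish is now 20 days.

C, S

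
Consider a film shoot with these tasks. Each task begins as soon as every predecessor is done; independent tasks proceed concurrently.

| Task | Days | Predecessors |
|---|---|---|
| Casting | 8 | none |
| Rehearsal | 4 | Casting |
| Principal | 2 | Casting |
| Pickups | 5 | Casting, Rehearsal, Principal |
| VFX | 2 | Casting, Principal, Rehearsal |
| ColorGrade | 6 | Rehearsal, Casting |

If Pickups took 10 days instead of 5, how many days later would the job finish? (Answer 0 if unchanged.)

4

The binding path is Casting→Rehearsal→ColorGrade = 8+4+6 = 18; finish at 18 days.
Pickups is off the critical path — its longest chain is 17 days, giving 1 of slack.
New critical path: Casting→Rehearsal→Pickups = 8+4+10 = 22 ⇒ 22 days.
Change in finish: 22 − 18 = +4 days.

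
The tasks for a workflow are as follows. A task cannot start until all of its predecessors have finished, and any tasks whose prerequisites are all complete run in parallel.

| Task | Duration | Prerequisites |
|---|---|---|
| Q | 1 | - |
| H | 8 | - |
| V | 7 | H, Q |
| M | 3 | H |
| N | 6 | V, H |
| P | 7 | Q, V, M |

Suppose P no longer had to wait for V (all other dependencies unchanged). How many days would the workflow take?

21

Before: longest chain H→V→P = 8+7+7 = 22, finish 22.
Without V→P, P's earliest start moves from 15 to 11.
The longest chain is now H→V→N = 8+7+6 = 21, so the workflow takes 21 days.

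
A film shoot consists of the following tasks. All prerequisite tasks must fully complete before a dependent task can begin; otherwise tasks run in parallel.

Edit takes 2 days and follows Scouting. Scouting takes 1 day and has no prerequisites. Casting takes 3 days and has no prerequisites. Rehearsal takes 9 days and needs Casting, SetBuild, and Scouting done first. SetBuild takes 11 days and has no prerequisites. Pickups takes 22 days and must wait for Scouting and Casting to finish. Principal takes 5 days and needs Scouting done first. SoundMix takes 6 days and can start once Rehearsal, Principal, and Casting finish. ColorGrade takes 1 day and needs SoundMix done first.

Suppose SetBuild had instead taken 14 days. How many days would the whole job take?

Critical path before the change: SetBuild→Rehearsal→SoundMix→ColorGrade = 11+9+6+1 = 27 giving 27 days.
SetBuild lies on that path, so at 14 days the path becomes 30 days.
That remains the longest chain; total 30 days.

30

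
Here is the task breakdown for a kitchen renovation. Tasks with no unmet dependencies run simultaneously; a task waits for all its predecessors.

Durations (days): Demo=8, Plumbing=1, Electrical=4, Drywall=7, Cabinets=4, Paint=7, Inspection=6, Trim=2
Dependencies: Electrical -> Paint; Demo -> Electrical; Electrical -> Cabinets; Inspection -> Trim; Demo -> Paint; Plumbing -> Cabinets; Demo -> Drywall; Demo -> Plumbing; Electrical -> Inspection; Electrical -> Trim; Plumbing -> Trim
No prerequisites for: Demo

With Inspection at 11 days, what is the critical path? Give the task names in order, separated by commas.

Demo, Electrical, Inspection, Trim

The binding path is Demo→Electrical→Inspection→Trim = 8+4+6+2 = 20; finish at 20 days.
Since Inspection is critical, the +5 change carries straight to that chain (now 25 days).
No other chain overtakes it, so the finish is 25 days.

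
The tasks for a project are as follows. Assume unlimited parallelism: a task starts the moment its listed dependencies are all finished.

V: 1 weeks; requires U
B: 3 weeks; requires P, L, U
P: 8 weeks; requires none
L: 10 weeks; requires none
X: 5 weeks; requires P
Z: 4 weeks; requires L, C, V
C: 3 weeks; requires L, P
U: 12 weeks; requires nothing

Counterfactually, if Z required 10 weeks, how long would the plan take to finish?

23

Critical path before the change: U→V→Z = 12+1+4 = 17 giving 17 weeks.
Since Z is critical, the +6 change carries straight to that chain (now 23 weeks).
No other chain overtakes it, so the finish is 23 weeks.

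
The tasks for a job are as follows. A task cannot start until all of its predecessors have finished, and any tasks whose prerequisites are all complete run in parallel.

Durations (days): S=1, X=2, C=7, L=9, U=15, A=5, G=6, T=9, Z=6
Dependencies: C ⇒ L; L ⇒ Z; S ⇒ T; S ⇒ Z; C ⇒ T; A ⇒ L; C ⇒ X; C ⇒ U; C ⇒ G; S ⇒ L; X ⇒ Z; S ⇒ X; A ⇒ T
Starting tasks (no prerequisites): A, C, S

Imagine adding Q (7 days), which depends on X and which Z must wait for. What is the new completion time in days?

Originally the job takes 22 days.
With Q inserted, Z now waits for max(X, L, S, Q).
New critical path: C→X→Q→Z = 7+2+7+6 = 22 ⇒ 22 days.

22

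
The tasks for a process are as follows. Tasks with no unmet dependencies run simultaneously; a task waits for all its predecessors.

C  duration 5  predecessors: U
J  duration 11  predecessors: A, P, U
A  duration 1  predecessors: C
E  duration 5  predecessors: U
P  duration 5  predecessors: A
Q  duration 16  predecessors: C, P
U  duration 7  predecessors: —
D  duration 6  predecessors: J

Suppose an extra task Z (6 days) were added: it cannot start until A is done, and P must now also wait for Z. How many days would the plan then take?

41

Originally the plan takes 35 days.
With Z inserted, P now waits for max(A, Z).
New critical path: U→C→A→Z→P→J→D = 7+5+1+6+5+11+6 = 41 ⇒ 41 days.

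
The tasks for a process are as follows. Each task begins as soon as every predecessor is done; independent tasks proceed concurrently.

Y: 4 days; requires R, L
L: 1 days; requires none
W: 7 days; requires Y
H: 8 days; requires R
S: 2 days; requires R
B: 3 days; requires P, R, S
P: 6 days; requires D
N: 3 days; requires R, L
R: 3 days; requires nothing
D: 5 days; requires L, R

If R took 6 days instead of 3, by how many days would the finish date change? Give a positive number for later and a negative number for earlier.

3

As given, the longest chain is R→D→P→B = 3+5+6+3 = 17, so the finish is 17 days.
R is on the critical path; changing it to 6 makes that path 20 days.
No other chain overtakes it, so the finish is 20 days.
Change in finish: 20 − 17 = +3 days.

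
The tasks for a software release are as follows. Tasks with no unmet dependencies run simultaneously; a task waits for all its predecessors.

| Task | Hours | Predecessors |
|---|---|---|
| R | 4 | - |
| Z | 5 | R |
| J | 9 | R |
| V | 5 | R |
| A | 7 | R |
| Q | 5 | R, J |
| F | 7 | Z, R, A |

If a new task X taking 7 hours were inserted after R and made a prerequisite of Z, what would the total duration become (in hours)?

23

Originally the schedule takes 18 hours.
With X inserted, Z now waits for max(R, X).
New critical path: R→X→Z→F = 4+7+5+7 = 23 ⇒ 23 hours.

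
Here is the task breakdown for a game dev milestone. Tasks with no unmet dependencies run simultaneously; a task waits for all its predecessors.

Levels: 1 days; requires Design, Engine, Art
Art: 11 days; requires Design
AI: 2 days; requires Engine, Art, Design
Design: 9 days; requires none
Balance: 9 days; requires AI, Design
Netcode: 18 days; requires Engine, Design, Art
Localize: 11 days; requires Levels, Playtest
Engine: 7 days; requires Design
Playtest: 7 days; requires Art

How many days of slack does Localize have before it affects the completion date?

Design→Art→Netcode = 9+11+18 = 38 sets the makespan at 38 days.
The longest chain containing Localize totals 38 days.
Slack of Localize = 27 − 27 = 0 days.

0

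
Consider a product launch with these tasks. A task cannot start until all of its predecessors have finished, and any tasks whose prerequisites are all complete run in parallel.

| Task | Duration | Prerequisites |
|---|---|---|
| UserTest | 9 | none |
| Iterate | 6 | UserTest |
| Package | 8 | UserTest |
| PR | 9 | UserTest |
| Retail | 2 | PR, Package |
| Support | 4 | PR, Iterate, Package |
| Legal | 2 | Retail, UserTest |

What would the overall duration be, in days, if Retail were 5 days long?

The binding path is UserTest→PR→Retail→Legal = 9+9+2+2 = 22; finish at 22 days.
Retail lies on that path, so at 5 days the path becomes 25 days.
The critical path is still UserTest→PR→Retail→Legal; finish is now 25 days.

25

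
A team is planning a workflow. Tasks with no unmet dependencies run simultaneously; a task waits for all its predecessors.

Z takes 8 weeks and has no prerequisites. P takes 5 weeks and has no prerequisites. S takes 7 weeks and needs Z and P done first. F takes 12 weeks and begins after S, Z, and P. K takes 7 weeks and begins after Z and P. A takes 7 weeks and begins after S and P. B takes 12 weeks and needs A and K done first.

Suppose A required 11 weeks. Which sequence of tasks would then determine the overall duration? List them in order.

The binding path is Z→S→A→B = 8+7+7+12 = 34; finish at 34 weeks.
A is on the critical path; changing it to 11 makes that path 38 weeks.
No other chain overtakes it, so the finish is 38 weeks.

Z, S, A, B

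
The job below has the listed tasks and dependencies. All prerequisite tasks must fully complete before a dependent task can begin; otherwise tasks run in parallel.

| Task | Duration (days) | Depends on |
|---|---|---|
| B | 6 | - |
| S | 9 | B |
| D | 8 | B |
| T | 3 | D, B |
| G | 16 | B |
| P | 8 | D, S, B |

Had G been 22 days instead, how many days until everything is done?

28

Critical path before the change: B→S→P = 6+9+8 = 23 giving 23 days.
G has 1 day of float (longest path through it is 22).
Now B→G = 6+22 = 28 is longest, so the finish becomes 28 days.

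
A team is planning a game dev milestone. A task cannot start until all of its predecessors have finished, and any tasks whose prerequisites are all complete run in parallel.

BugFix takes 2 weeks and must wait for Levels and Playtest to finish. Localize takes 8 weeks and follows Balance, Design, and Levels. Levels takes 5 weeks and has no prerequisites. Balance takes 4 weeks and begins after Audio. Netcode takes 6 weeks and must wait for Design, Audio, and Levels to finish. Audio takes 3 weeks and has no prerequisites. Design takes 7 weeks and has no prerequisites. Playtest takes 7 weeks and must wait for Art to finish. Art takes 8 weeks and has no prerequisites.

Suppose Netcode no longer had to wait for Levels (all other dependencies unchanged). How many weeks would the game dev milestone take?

17

Original critical path: Art→Playtest→BugFix = 8+7+2 = 17 ⇒ 17 weeks.
Dropping Levels→Netcode doesn't change Netcode's earliest start (7); another predecessor still binds.
After: Art→Playtest→BugFix = 8+7+2 = 17 → 17 weeks.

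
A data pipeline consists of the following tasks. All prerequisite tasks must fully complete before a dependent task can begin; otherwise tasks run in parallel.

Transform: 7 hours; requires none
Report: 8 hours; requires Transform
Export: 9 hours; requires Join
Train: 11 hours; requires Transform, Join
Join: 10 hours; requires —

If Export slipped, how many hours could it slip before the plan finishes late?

Join→Train = 10+11 = 21 sets the makespan at 21 hours.
The longest chain containing Export totals 19 hours.
Float = 21 − 19 = 2.

2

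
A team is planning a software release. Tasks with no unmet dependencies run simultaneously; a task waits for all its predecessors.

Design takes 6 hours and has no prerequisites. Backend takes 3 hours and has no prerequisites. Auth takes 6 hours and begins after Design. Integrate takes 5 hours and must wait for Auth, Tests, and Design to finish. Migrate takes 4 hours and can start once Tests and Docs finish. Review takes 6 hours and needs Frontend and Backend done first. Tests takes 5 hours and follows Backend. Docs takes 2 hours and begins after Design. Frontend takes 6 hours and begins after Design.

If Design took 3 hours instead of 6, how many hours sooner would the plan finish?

3

The binding path is Design→Frontend→Review = 6+6+6 = 18; finish at 18 hours.
Since Design is critical, the -3 change carries straight to that chain (now 15 hours).
That remains the longest chain; total 15 hours.
Change in finish: 15 − 18 = -3 hours.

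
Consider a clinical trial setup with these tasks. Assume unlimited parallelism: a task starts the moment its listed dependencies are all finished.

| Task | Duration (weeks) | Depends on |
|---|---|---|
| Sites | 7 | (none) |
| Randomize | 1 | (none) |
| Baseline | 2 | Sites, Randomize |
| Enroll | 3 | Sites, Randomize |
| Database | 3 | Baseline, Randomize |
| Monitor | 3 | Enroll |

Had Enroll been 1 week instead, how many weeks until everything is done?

Actual critical path: Sites→Enroll→Monitor = 7+3+3 = 13 ⇒ 13 weeks.
Since Enroll is critical, the -2 change carries straight to that chain (now 11 weeks).
New critical path: Sites→Baseline→Database = 7+2+3 = 12 ⇒ 12 weeks.

12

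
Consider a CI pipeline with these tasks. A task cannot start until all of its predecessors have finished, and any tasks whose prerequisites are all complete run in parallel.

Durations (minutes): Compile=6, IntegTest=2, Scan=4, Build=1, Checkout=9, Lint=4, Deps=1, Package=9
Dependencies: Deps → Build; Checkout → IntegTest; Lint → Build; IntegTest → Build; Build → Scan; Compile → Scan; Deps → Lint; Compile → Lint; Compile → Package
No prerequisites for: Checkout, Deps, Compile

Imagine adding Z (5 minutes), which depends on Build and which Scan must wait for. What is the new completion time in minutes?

21

Originally the plan takes 16 minutes.
With Z inserted, Scan now waits for max(Build, Compile, Z).
New critical path: Checkout→IntegTest→Build→Z→Scan = 9+2+1+5+4 = 21 ⇒ 21 minutes.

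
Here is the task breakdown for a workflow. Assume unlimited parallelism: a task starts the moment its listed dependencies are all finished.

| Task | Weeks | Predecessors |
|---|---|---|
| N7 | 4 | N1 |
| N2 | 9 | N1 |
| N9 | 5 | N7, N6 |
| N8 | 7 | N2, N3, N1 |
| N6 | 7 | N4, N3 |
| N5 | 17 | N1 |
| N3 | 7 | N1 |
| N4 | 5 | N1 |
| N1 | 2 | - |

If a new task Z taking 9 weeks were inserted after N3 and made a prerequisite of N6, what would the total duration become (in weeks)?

30

Originally the job takes 21 weeks.
With Z inserted, N6 now waits for max(N4, N3, Z).
New critical path: N1→N3→Z→N6→N9 = 2+7+9+7+5 = 30 ⇒ 30 weeks.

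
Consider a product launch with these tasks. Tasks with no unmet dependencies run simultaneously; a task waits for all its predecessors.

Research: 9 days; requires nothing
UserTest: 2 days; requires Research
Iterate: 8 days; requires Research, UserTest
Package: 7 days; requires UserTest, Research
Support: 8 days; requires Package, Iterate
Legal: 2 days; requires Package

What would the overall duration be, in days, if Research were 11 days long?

Actual critical path: Research→UserTest→Iterate→Support = 9+2+8+8 = 27 ⇒ 27 days.
Since Research is critical, the +2 change carries straight to that chain (now 29 days).
That remains the longest chain; total 29 days.

29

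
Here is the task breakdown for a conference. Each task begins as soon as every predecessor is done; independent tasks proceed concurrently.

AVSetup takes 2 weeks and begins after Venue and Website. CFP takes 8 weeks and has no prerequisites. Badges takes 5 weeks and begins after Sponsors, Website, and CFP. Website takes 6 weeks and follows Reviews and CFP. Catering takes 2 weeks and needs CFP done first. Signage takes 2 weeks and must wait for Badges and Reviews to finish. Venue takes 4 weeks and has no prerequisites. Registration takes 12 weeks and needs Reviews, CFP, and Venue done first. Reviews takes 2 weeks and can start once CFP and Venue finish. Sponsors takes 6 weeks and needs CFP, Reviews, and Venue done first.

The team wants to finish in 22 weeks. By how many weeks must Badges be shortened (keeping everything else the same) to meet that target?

1

Current finish: 23 weeks; target: 22.
Badges is on every critical path, so each week cut from Badges cuts the finish by one (this holds down to a finish of 22).
Need 23 − 22 = 1 week off Badges → Badges becomes 4 weeks, finish becomes 22.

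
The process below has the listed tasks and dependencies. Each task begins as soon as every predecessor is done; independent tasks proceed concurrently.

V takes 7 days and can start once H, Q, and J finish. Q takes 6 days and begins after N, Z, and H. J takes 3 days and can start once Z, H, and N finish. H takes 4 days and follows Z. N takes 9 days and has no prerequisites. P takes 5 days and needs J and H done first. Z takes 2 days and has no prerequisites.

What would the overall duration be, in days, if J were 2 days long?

22

Critical path before the change: N→Q→V = 9+6+7 = 22 giving 22 days.
The longest path through J is only 19 days, so J has float 3.
The critical path is still N→Q→V; finish is now 22 days.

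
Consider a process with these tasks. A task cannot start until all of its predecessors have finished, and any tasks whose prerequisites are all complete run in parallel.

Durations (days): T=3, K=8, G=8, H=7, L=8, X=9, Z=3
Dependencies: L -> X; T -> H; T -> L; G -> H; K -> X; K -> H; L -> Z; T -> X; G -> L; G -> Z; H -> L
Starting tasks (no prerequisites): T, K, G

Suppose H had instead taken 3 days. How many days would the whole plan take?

Critical path before the change: K→H→L→X = 8+7+8+9 = 32 giving 32 days.
H lies on that path, so at 3 days the path becomes 28 days.
That remains the longest chain; total 28 days.

28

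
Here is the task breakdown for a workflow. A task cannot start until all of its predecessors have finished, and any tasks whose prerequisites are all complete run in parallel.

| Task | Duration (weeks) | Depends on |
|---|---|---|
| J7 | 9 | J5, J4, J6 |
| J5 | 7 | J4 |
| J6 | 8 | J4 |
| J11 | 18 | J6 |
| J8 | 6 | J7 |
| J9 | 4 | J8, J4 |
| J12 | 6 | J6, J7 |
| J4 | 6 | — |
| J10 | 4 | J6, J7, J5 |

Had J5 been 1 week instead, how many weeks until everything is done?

33

Baseline: J4→J6→J7→J8→J9 = 6+8+9+6+4 = 33 → 33 weeks.
J5 is off the critical path — its longest chain is 32 weeks, giving 1 of slack.
That remains the longest chain; total 33 weeks.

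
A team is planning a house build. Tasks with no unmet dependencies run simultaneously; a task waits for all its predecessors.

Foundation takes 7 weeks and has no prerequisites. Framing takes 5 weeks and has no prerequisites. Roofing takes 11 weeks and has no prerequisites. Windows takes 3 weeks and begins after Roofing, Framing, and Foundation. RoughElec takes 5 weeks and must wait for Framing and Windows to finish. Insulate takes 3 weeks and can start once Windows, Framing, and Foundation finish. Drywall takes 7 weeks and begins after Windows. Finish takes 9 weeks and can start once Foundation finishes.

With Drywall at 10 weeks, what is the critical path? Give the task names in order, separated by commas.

Roofing, Windows, Drywall

As given, the longest chain is Roofing→Windows→Drywall = 11+3+7 = 21, so the finish is 21 weeks.
Drywall is on the critical path; changing it to 10 makes that path 24 weeks.
The critical path is still Roofing→Windows→Drywall; finish is now 24 weeks.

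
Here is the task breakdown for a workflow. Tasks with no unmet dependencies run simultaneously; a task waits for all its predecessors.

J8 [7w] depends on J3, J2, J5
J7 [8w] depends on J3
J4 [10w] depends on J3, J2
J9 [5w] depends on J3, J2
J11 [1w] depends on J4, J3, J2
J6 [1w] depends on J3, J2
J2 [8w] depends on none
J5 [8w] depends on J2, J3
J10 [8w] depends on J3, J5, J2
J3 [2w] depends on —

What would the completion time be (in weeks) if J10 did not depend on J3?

24

With the dependency in place, J2→J5→J10 = 8+8+8 = 24 sets the finish at 24 weeks.
Dropping J3→J10 doesn't change J10's earliest start (16); another predecessor still binds.
New critical path: J2→J5→J10 = 8+8+8 = 24 ⇒ 24 weeks.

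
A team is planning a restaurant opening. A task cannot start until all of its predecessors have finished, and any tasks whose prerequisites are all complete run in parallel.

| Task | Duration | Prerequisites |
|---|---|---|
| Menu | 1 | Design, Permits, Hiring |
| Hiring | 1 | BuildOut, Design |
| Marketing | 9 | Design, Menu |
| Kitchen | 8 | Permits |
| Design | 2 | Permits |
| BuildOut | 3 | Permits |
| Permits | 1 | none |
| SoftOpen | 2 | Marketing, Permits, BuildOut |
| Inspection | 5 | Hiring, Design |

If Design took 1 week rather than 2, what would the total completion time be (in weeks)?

17

Actual critical path: Permits→BuildOut→Hiring→Menu→Marketing→SoftOpen = 1+3+1+1+9+2 = 17 ⇒ 17 weeks.
The longest path through Design is only 16 weeks, so Design has float 1.
That remains the longest chain; total 17 weeks.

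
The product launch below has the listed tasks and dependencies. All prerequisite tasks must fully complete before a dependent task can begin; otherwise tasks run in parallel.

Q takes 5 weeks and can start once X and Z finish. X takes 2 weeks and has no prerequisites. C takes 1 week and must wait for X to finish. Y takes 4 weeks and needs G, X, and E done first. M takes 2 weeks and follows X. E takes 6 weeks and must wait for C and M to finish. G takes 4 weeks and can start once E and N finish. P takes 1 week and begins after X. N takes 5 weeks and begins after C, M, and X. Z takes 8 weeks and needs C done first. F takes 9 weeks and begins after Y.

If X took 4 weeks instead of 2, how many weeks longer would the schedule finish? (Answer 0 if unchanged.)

2

The binding path is X→M→E→G→Y→F = 2+2+6+4+4+9 = 27; finish at 27 weeks.
Since X is critical, the +2 change carries straight to that chain (now 29 weeks).
That remains the longest chain; total 29 weeks.
Change in finish: 29 − 27 = +2 weeks.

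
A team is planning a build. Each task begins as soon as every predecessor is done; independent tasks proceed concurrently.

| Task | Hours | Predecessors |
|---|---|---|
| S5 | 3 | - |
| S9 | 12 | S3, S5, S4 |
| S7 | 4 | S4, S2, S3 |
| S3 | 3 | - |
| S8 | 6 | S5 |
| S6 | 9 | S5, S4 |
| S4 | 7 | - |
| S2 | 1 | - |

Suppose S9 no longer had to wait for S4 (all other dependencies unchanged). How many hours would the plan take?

16

Original critical path: S4→S9 = 7+12 = 19 ⇒ 19 hours.
Without S4→S9, S9's earliest start moves from 7 to 3.
The longest chain is now S4→S6 = 7+9 = 16, so the plan takes 16 hours.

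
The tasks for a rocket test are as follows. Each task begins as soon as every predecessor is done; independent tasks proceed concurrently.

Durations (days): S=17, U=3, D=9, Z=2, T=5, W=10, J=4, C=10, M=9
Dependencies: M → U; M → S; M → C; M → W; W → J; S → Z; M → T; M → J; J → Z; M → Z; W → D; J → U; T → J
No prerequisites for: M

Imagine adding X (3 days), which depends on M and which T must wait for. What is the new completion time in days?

28

Originally the schedule takes 28 days.
With X inserted, T now waits for max(M, X).
New critical path: M→W→D = 9+10+9 = 28 ⇒ 28 days.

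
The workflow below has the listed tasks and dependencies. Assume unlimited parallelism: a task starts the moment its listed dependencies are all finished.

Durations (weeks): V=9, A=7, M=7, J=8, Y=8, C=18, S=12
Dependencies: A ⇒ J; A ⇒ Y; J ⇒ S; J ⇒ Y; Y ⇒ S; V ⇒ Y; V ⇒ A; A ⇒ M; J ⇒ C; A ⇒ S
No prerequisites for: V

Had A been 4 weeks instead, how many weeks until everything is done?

Baseline: V→A→J→Y→S = 9+7+8+8+12 = 44 → 44 weeks.
A is on the critical path; changing it to 4 makes that path 41 weeks.
That remains the longest chain; total 41 weeks.

41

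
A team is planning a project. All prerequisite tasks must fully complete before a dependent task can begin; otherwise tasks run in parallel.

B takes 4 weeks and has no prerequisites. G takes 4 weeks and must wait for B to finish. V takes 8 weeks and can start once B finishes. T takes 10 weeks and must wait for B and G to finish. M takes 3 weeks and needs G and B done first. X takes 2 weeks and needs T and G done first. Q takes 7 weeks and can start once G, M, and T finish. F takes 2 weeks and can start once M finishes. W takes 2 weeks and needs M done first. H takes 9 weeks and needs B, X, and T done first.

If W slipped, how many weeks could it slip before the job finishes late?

16

B→G→T→X→H = 4+4+10+2+9 = 29 sets the makespan at 29 weeks.
The longest chain containing W totals 13 weeks.
Slack of W = 27 − 11 = 16 weeks.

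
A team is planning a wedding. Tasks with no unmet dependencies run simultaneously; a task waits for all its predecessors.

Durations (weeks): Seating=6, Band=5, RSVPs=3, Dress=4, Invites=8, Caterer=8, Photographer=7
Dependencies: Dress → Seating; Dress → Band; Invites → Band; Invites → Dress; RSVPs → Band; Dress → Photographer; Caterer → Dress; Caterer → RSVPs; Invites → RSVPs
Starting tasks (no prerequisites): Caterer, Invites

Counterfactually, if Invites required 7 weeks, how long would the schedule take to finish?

As given, the longest chain is Invites→Dress→Photographer = 8+4+7 = 19, so the finish is 19 weeks.
Invites lies on that path, so at 7 weeks the path becomes 18 weeks.
Now Caterer→Dress→Photographer = 8+4+7 = 19 is longest, so the finish becomes 19 weeks.

19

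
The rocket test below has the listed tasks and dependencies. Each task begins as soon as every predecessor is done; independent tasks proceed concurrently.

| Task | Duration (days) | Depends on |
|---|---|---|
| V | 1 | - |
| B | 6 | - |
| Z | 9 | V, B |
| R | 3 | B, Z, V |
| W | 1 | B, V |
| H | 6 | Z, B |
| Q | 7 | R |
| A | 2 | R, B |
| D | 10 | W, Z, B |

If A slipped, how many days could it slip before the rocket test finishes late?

5

The longest chain is B→Z→R→Q = 6+9+3+7 = 25; overall finish 25 days.
Longest path through A: 20 days (earliest finish 20, latest finish 25).
Slack of A = 23 − 18 = 5 days.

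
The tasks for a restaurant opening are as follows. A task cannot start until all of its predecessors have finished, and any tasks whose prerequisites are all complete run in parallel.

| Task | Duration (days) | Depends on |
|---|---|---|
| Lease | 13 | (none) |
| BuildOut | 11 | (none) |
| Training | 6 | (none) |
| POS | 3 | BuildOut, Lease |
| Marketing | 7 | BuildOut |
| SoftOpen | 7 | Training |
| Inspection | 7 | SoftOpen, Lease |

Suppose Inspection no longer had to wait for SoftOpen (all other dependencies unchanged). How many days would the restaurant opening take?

20

With the dependency in place, Lease→Inspection = 13+7 = 20 sets the finish at 20 days.
Dropping SoftOpen→Inspection doesn't change Inspection's earliest start (13); another predecessor still binds.
After: Lease→Inspection = 13+7 = 20 → 20 days.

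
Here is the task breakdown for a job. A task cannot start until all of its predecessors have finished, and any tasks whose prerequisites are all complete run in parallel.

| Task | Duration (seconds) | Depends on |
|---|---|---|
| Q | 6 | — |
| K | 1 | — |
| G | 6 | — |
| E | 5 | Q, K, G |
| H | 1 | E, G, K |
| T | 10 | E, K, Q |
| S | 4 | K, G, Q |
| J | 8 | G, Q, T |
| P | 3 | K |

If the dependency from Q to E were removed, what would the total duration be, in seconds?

29

Before: longest chain Q→E→T→J = 6+5+10+8 = 29, finish 29.
Dropping Q→E doesn't change E's earliest start (6); another predecessor still binds.
The longest chain is now G→E→T→J = 6+5+10+8 = 29, so the project takes 29 seconds.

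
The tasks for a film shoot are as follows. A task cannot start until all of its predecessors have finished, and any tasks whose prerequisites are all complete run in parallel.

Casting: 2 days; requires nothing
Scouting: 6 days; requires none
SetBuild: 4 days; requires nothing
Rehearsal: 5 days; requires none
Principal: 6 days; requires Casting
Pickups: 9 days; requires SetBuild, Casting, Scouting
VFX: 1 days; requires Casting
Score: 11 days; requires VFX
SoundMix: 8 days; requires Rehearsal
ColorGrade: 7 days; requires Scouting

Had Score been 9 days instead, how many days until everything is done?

15

Baseline: Scouting→Pickups = 6+9 = 15 → 15 days.
Score is off the critical path — its longest chain is 14 days, giving 1 of slack.
That remains the longest chain; total 15 days.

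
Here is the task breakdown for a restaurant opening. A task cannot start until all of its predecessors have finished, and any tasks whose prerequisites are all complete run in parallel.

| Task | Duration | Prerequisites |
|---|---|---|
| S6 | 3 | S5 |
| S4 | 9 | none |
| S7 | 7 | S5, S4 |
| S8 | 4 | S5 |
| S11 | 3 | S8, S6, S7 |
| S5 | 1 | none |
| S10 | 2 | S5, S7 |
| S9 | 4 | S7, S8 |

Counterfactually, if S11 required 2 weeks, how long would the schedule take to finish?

20

Baseline: S4→S7→S9 = 9+7+4 = 20 → 20 weeks.
S11 has 1 week of float (longest path through it is 19).
That remains the longest chain; total 20 weeks.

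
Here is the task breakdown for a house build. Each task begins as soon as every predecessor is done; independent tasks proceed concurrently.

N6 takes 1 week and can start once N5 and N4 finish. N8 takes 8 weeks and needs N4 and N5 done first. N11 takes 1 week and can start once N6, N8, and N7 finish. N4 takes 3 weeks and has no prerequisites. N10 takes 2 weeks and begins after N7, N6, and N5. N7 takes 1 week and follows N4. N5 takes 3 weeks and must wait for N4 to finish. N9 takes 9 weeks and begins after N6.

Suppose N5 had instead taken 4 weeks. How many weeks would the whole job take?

17

Critical path before the change: N4→N5→N6→N9 = 3+3+1+9 = 16 giving 16 weeks.
N5 lies on that path, so at 4 weeks the path becomes 17 weeks.
That remains the longest chain; total 17 weeks.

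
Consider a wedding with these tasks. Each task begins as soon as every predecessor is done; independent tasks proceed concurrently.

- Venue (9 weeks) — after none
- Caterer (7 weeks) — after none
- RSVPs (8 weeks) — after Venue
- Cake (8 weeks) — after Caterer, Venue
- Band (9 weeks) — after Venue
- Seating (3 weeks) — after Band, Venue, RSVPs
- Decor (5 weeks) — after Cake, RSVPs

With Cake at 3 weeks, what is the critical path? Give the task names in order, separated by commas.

Actual critical path: Venue→Cake→Decor = 9+8+5 = 22 ⇒ 22 weeks.
Cake is on the critical path; changing it to 3 makes that path 17 weeks.
Now Venue→RSVPs→Decor = 9+8+5 = 22 is longest, so the finish becomes 22 weeks.

Venue, RSVPs, Decor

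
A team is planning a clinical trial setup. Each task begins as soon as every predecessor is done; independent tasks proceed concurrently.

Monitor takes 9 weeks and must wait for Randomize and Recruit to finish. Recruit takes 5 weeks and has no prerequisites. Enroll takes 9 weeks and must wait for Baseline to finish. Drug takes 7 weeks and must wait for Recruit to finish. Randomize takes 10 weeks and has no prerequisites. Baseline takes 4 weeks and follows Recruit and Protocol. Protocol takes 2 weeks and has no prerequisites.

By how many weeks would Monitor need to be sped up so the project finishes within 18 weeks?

Current finish: 19 weeks; target: 18.
Monitor is on every critical path, so each week cut from Monitor cuts the finish by one (this holds down to a finish of 18).
Need 19 − 18 = 1 week off Monitor → Monitor becomes 8 weeks, finish becomes 18.

1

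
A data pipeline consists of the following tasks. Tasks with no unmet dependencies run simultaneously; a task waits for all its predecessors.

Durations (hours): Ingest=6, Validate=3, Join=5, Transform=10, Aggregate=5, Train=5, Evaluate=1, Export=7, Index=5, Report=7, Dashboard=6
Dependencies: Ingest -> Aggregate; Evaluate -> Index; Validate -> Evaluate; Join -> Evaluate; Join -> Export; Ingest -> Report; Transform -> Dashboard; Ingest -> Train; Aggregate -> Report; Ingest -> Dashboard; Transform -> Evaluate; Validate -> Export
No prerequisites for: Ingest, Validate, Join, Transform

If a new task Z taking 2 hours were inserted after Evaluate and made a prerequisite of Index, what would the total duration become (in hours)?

18

Originally the schedule takes 18 hours.
With Z inserted, Index now waits for max(Evaluate, Z).
New critical path: Ingest→Aggregate→Report = 6+5+7 = 18 ⇒ 18 hours.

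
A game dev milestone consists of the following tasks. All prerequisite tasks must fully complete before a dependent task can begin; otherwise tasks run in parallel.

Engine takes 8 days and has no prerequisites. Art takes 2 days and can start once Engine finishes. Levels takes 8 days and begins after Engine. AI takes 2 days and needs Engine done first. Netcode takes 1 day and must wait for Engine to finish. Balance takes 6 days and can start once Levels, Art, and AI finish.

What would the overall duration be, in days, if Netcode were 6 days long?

Baseline: Engine→Levels→Balance = 8+8+6 = 22 → 22 days.
Netcode is off the critical path — its longest chain is 9 days, giving 13 of slack.
That remains the longest chain; total 22 days.

22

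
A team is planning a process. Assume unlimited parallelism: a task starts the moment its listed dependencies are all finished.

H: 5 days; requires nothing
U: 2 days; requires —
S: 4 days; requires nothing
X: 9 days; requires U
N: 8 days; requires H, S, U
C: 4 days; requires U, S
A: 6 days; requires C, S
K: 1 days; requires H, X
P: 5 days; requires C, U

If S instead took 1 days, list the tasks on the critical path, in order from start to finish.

H, N

Baseline: S→C→A = 4+4+6 = 14 → 14 days.
Since S is critical, the -3 change carries straight to that chain (now 11 days).
New critical path: H→N = 5+8 = 13 ⇒ 13 days.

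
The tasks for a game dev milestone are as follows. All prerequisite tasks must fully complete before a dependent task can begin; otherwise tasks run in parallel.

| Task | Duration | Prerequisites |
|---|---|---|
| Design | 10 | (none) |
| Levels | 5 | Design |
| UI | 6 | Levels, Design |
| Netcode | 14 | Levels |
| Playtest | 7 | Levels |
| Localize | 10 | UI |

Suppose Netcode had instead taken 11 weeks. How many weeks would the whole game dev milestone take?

The binding path is Design→Levels→UI→Localize = 10+5+6+10 = 31; finish at 31 weeks.
Netcode is off the critical path — its longest chain is 29 weeks, giving 2 of slack.
That remains the longest chain; total 31 weeks.

31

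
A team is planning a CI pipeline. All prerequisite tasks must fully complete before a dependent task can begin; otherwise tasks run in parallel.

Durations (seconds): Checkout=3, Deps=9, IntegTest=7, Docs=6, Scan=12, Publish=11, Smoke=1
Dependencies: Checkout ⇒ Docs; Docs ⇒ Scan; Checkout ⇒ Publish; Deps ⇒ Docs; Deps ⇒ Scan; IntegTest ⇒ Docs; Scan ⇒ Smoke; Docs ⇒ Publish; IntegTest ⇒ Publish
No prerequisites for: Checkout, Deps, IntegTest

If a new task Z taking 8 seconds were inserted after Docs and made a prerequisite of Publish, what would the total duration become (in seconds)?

34

Originally the project takes 28 seconds.
With Z inserted, Publish now waits for max(IntegTest, Checkout, Docs, Z).
New critical path: Deps→Docs→Z→Publish = 9+6+8+11 = 34 ⇒ 34 seconds.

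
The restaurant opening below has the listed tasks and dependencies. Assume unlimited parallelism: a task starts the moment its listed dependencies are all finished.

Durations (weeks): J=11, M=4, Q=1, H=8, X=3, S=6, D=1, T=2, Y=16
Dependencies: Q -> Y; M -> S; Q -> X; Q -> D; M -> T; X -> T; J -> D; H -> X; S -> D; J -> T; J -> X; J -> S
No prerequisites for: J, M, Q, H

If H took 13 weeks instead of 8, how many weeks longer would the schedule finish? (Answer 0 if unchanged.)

Critical path before the change: J→S→D = 11+6+1 = 18 giving 18 weeks.
H has 5 weeks of float (longest path through it is 13).
No other chain overtakes it, so the finish is 18 weeks.
Change in finish: 18 − 18 = +0 weeks.

0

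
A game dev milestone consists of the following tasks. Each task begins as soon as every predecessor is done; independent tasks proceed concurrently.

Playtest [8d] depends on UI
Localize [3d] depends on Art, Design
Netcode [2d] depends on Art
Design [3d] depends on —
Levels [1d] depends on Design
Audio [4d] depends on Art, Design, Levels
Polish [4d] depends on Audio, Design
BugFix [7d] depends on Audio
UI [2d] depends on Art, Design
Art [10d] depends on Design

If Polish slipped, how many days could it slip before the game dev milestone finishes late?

3

Design→Art→Audio→BugFix = 3+10+4+7 = 24 sets the makespan at 24 days.
Polish finishes as early as 21 and must finish by 24.
Float = 24 − 21 = 3.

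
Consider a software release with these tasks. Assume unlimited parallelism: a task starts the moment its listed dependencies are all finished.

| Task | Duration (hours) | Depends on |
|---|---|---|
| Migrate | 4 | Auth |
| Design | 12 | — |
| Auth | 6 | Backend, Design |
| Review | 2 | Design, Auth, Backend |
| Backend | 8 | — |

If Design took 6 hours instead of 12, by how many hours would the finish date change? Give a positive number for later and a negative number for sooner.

Critical path before the change: Design→Auth→Migrate = 12+6+4 = 22 giving 22 hours.
Design is on the critical path; changing it to 6 makes that path 16 hours.
New critical path: Backend→Auth→Migrate = 8+6+4 = 18 ⇒ 18 hours.
Change in finish: 18 − 22 = -4 hours.

-4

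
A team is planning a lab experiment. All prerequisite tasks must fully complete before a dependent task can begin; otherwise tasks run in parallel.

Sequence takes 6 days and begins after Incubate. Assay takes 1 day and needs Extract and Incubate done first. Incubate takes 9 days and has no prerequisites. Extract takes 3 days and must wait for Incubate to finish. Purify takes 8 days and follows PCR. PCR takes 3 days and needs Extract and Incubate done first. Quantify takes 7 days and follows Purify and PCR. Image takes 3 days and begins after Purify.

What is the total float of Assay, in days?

17

Incubate→Extract→PCR→Purify→Quantify = 9+3+3+8+7 = 30 sets the makespan at 30 days.
The longest chain containing Assay totals 13 days.
Float = 30 − 13 = 17.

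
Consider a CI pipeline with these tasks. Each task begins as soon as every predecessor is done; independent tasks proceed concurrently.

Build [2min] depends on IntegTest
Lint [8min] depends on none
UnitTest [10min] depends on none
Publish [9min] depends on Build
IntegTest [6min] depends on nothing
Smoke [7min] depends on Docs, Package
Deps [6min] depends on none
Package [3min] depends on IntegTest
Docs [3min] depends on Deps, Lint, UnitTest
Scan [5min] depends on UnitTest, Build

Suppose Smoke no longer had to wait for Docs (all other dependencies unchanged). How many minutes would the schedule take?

17

Before: longest chain UnitTest→Docs→Smoke = 10+3+7 = 20, finish 20.
Without Docs→Smoke, Smoke's earliest start moves from 13 to 9.
After: IntegTest→Build→Publish = 6+2+9 = 17 → 17 minutes.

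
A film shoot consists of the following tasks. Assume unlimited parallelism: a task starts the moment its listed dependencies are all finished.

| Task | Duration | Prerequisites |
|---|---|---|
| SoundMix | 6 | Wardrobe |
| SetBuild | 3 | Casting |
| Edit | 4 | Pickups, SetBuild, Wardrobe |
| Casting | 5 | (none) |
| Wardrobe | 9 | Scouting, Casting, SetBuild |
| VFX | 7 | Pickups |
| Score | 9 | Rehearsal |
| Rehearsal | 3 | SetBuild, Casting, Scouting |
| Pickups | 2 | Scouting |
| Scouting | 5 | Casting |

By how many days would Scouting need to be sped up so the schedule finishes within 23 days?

2

Current finish: 25 days; target: 23.
Scouting is on every critical path, so each day cut from Scouting cuts the finish by one (this holds down to a finish of 23).
Need 25 − 23 = 2 days off Scouting → Scouting becomes 3 days, finish becomes 23.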